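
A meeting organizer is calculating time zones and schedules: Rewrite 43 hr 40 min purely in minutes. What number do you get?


Hours: 43
Extra minutes: 40
Minutes per hour: 60
Hours to minutes: 43 x 60 = 2580
Total: 2580 + 40 = 2620

2620


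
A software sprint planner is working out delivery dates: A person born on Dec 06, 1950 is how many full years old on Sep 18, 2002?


Birth: 1950-12-06
Reference: 2002-09-18
Year difference: 2002 - 1950 = 52
Has birthday (12-06) occurred by 09-18? No
Birthday not yet reached this year -> subtract 1
Age in full years: 51

51


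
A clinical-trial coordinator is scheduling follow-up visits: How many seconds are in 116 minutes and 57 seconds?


Minutes: 116
Extra seconds: 57
Seconds per minute: 60
Minutes to seconds: 116 x 60 = 6960
Total: 6960 + 57 = 7017

7017


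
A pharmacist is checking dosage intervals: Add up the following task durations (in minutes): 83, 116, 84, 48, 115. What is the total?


Durations: 83, 116, 84, 48, 115
Running sum: 83
+ 116 = 199
+ 84 = 283
+ 48 = 331
+ 115 = 446
Total duration: 446 minutes
That is 7 hours and 26 minutes

446


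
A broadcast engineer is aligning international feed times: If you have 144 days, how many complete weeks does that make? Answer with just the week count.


Total days: 144
Days per week: 7
Division: 144 / 7 = 20 remainder 4
Complete weeks: 20
Remaining days: 4

20


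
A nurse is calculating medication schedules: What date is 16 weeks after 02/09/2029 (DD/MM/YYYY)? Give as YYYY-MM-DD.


Start: 2029-09-02
Weeks to add: 16
Convert to days: 16 x 7 = 112 days
Add 112 days to 2029-09-02
Result: 2029-12-23

2029-12-23


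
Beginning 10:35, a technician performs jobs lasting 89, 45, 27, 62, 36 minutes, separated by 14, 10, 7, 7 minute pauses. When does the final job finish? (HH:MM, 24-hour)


Start: 10:35 = 635 min from midnight
  after task 1 (89 min): 12:04
  after break (14 min): 12:18
  after task 2 (45 min): 13:03
  after break (10 min): 13:13
  after task 3 (27 min): 13:40
  after break (7 min): 13:47
  after task 4 (62 min): 14:49
  after break (7 min): 14:56
  after task 5 (36 min): 15:32
Total elapsed: 297 minutes
End time: 15:32

15:32


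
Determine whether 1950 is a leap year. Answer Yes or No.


Year: 1950
Divisible by 4? 1950 / 4 = 487.5 -> No
Not divisible by 4, so NOT a leap year

No


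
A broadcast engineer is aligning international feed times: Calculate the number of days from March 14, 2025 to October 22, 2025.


Start date: 2025-03-14
End date: 2025-10-22
Mar 2025: +18 days
Apr 2025: +30 days
May 2025: +31 days
... (5 more months)
Total: 222 days

222


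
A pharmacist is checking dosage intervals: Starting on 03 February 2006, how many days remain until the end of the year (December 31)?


Start: February 03, 2006
End: December 31, 2006
Days left in February: 25
March: 31
April: 30
May: 31
June: 30
... plus remaining months
Sum of remaining months: 306
Total: 25 + 306 = 331

331


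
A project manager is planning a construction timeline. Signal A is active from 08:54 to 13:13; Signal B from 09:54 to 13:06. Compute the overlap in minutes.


Interval A: [534, 793] minutes from midnight
Interval B: [594, 786] minutes from midnight
Overlap start = max(534, 594) = 594
Overlap end = min(793, 786) = 786
Overlap = 786 - 594 = 192 minutes

192


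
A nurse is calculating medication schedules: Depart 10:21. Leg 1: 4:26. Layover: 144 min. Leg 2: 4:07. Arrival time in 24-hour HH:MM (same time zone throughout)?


Depart: 10:21
Leg 1: +266 min -> 14:47
Layover: +144 min -> 17:11
Leg 2: +247 min -> 21:18
Total travel: 657 minutes = 10h 57m
Arrival: 21:18

21:18


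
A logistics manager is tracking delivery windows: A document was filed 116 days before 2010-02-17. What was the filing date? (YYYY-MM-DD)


Start: 2010-02-17
Subtracting 116 days
Days already passed in February: 17
After going back through February: 99 more days to subtract
January 2010: 31 days, 68 remaining
December 2009: 31 days, 37 remaining
November 2009: 30 days, 7 remaining
October 2009 has 31 days, need 7
Result: 2009-10-24

2009-10-24


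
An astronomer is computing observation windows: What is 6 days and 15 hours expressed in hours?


Days: 6
Extra hours: 15
Hours per day: 24
Days to hours: 6 x 24 = 144
Total: 144 + 15 = 159

159


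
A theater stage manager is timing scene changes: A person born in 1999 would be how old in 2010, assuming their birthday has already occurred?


Birth year: 1999
Current year: 2010
Age = current year - birth year
Age = 2010 - 1999 = 11

11


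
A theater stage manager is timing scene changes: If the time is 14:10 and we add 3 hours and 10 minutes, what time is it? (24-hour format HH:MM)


Start time: 14:10
Adding: 3 hours 10 minutes
Minutes: 10 + 10 = 20
Hours: 14 + 3 + 0 = 17
Result: 17:20

17:20


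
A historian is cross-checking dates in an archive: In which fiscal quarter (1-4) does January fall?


Month: January (month 1)
Q1: January-March (months 1-3)
Q2: April-June (months 4-6)
Q3: July-September (months 7-9)
Q4: October-December (months 10-12)
Month 1 falls in Q1

1


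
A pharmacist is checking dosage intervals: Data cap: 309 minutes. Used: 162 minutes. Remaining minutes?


Total budget: 309 minutes
Time used: 162 minutes
Remaining: 309 - 162 = 147 minutes
Percent used: 52.4%
Percent remaining: 47.6%

147


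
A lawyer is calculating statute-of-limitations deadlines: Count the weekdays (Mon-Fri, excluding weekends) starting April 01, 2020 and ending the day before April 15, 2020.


Start: 2020-04-01 (Wednesday)
End (exclusive): 2020-04-15 (Wednesday)
Total calendar days: 14
Full weeks: 14 // 7 = 2 -> 10 weekdays
Remaining 0 days starting on Wednesday:
Total business days: 10 + 0 = 10

10


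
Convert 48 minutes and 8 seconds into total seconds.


Minutes: 48
Seconds: 8
Convert minutes to seconds: 48 x 60 = 2880
Add remaining seconds: 2880 + 8 = 2888

2888


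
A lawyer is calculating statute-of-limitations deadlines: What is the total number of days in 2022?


Year: 2022
Check leap year rules:
Divisible by 4? No
2022 is not a leap year
Days: 365

365


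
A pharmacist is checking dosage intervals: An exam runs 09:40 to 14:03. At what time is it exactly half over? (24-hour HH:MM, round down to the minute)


Start time: 09:40 = 580 minutes from midnight
End time: 14:03 = 843 minutes from midnight
Sum: 580 + 843 = 1423
Midpoint: 1423 / 2 = 711 minutes
Convert: 711 / 60 = 11 hours, 51 minutes
Result: 11:51

11:51


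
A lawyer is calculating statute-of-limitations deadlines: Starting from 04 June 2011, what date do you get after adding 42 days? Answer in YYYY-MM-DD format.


Start: 2011-06-04
Adding 42 days
Days remaining in June: 26
After June: 16 days still to add
July 2011 has 31 days, need 16
Result: 2011-07-16

2011-07-16


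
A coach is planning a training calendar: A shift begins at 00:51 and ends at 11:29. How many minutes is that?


Start time: 00:51 = 51 minutes from midnight
End time: 11:29 = 689 minutes from midnight
Difference: 689 - 51 = 638 minutes
That is 10 hours and 38 minutes

638


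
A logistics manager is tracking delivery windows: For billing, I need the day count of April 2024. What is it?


Month: April
Year: 2024
April is a 30-day month
Total: 30 days

30


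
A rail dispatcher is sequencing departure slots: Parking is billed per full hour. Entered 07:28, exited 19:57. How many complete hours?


Start: 07:28
End: 19:57
Hour difference: 19 - 7 = 12 hours
Minute difference: 57 - 28 = 29 minutes
Total minutes: 749
Complete hours: 749 / 60 = 12 (remainder 29)

12


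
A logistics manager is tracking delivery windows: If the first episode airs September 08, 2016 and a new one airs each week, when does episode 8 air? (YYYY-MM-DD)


First occurrence: 2016-09-08 (occurrence 1)
Each occurrence is 7 days after the previous.
Occurrence 8 is 7 weeks after the first.
7 weeks = 49 days
2016-09-08 + 49 days = 2016-10-27

2016-10-27


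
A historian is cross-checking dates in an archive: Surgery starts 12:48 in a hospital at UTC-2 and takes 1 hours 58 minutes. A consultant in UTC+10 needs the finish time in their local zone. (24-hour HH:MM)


Start: 12:48 in UTC-2
Step 1 - add duration:
  minutes: 48 + 58 = 106 (carry 1h)
  hours: 12 + 1 + 1 = 14
  end in UTC-2: 14:46
Step 2 - convert UTC-2 -> UTC+10:
  offset difference: 10 - (-2) = 12 hours
  14 + (12) = 26 -> mod 24 = 2
Result: 02:46 in UTC+10

02:46


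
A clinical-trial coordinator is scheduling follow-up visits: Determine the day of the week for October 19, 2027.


Date: 2027-10-19
January 1, 2027 is a Friday
Day of year: 292
Offset from Jan 1: 291 days
291 mod 7 = 4
Result: Tuesday

Tuesday


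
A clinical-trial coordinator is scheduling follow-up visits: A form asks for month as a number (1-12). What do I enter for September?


Calendar month order:
8. August
9. September <--
10. October
September is month number 9

9


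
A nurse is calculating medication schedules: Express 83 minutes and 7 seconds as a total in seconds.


Minutes: 83
Seconds: 7
Convert minutes to seconds: 83 x 60 = 4980
Add remaining seconds: 4980 + 7 = 4987

4987


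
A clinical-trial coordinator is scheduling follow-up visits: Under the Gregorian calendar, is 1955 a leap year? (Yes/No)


Year: 1955
Divisible by 4? 1955 / 4 = 488.75 -> No
Not divisible by 4, so NOT a leap year

No


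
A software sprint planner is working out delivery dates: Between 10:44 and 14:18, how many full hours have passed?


Start: 10:44
End: 14:18
Hour difference: 14 - 10 = 4 hours
Minute difference: 18 - 44 = -26 minutes
Total minutes: 214
Complete hours: 214 / 60 = 3 (remainder 34)

3


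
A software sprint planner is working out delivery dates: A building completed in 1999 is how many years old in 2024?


Birth year: 1999
Current year: 2024
Age = current year - birth year
Age = 2024 - 1999 = 25

25


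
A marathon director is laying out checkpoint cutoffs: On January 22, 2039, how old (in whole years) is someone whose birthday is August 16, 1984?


Birth: 1984-08-16
Reference: 2039-01-22
Year difference: 2039 - 1984 = 55
Has birthday (08-16) occurred by 01-22? No
Birthday not yet reached this year -> subtract 1
Age in full years: 54

54


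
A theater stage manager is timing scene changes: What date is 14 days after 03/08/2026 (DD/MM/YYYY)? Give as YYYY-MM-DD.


Start: 2026-08-03
Adding 14 days
Days remaining in August: 28
Result: 2026-08-17

2026-08-17


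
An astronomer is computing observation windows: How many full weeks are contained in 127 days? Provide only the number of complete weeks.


Total days: 127
Days per week: 7
Division: 127 / 7 = 18 remainder 1
Complete weeks: 18
Remaining days: 1

18


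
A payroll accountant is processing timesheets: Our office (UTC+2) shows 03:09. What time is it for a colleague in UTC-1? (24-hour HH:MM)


Local time: 03:09 at UTC+2 (offset 2h)
Target zone: UTC-1 (offset -1h)
Difference: -1 - (2) = -3 hours
Calculation: 3 + (-3) = 0
Result: 00:09

00:09


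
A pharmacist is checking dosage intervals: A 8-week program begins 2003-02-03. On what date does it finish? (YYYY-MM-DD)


Start: 2003-02-03
Weeks to add: 8
Convert to days: 8 x 7 = 56 days
Add 56 days to 2003-02-03
Result: 2003-03-31

2003-03-31


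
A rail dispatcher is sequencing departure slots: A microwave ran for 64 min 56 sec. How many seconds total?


Minutes: 64
Extra seconds: 56
Seconds per minute: 60
Minutes to seconds: 64 x 60 = 3840
Total: 3840 + 56 = 3896

3896


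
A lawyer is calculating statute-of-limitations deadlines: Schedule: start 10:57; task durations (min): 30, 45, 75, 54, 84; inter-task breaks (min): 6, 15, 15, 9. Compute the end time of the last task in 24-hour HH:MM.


Start: 10:57 = 657 min from midnight
  after task 1 (30 min): 11:27
  after break (6 min): 11:33
  after task 2 (45 min): 12:18
  after break (15 min): 12:33
  after task 3 (75 min): 13:48
  after break (15 min): 14:03
  after task 4 (54 min): 14:57
  after break (9 min): 15:06
  after task 5 (84 min): 16:30
Total elapsed: 333 minutes
End time: 16:30

16:30


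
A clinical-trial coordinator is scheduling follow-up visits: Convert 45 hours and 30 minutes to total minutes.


Hours: 45
Extra minutes: 30
Minutes per hour: 60
Hours to minutes: 45 x 60 = 2700
Total: 2700 + 30 = 2730

2730


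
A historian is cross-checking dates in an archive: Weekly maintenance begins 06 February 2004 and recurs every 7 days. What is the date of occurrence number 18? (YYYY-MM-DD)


First occurrence: 2004-02-06 (occurrence 1)
Each occurrence is 7 days after the previous.
Occurrence 18 is 17 weeks after the first.
17 weeks = 119 days
2004-02-06 + 119 days = 2004-06-04

2004-06-04


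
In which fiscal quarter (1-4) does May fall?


Month: May (month 5)
Q1: January-March (months 1-3)
Q2: April-June (months 4-6)
Q3: July-September (months 7-9)
Q4: October-December (months 10-12)
Month 5 falls in Q2

2


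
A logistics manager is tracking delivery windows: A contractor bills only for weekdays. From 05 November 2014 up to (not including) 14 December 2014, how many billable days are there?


Start: 2014-11-05 (Wednesday)
End (exclusive): 2014-12-14 (Sunday)
Total calendar days: 39
Full weeks: 39 // 7 = 5 -> 25 weekdays
Remaining 4 days starting on Wednesday:
  Wed(w), Thu(w), Fri(w), Sat(-) -> 3 weekdays
Total business days: 25 + 3 = 28

28


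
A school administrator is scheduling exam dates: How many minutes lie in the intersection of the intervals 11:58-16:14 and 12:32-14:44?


Interval A: [718, 974] minutes from midnight
Interval B: [752, 884] minutes from midnight
Overlap start = max(718, 752) = 752
Overlap end = min(974, 884) = 884
Overlap = 884 - 752 = 132 minutes

132


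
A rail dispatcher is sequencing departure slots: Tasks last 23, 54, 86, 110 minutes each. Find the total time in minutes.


Durations: 23, 54, 86, 110
Running sum: 23
+ 54 = 77
+ 86 = 163
+ 110 = 273
Total duration: 273 minutes
That is 4 hours and 33 minutes

273


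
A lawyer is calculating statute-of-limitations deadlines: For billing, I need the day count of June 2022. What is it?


Month: June
Year: 2022
June is a 30-day month
Total: 30 days

30


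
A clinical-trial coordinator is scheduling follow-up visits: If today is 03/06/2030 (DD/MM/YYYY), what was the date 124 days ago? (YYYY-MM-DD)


Start: 2030-06-03
Subtracting 124 days
Days already passed in June: 3
After going back through June: 121 more days to subtract
May 2030: 31 days, 90 remaining
April 2030: 30 days, 60 remaining
March 2030: 31 days, 29 remaining
February 2030: 28 days, 1 remaining
Result: 2030-01-30

2030-01-30


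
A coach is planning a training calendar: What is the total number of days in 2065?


Year: 2065
Check leap year rules:
Divisible by 4? No
2065 is not a leap year
Days: 365

365


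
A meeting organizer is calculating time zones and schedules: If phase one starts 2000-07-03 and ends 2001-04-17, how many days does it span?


Start date: 2000-07-03
End date: 2001-04-17
Jul 2000: +29 days
Aug 2000: +31 days
Sep 2000: +30 days
... (7 more months)
Total: 288 days

288


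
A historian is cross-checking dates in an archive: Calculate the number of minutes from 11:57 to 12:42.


Start time: 11:57 = 717 minutes from midnight
End time: 12:42 = 762 minutes from midnight
Difference: 762 - 717 = 45 minutes
That is 0 hours and 45 minutes

45


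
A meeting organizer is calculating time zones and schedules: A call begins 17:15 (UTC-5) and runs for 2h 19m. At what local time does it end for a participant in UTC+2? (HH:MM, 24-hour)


Start: 17:15 in UTC-5
Step 1 - add duration:
  minutes: 15 + 19 = 34
  hours: 17 + 2 + 0 = 19
  end in UTC-5: 19:34
Step 2 - convert UTC-5 -> UTC+2:
  offset difference: 2 - (-5) = 7 hours
  19 + (7) = 26 -> mod 24 = 2
Result: 02:34 in UTC+2

02:34


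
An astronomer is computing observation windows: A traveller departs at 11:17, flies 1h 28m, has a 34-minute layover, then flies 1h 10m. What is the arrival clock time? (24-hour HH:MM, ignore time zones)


Depart: 11:17
Leg 1: +88 min -> 12:45
Layover: +34 min -> 13:19
Leg 2: +70 min -> 14:29
Total travel: 192 minutes = 3h 12m
Arrival: 14:29

14:29


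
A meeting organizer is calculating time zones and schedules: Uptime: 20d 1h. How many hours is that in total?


Days: 20
Extra hours: 1
Hours per day: 24
Days to hours: 20 x 24 = 480
Total: 480 + 1 = 481

481


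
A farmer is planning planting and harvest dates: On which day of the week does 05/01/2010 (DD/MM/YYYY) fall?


Date: 2010-01-05
January 1, 2010 is a Friday
Day of year: 5
Offset from Jan 1: 4 days
4 mod 7 = 4
Result: Tuesday

Tuesday


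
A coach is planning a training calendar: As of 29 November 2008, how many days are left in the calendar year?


Start: November 29, 2008
End: December 31, 2008
Days left in November: 1
December: 31
Sum of remaining months: 31
Total: 1 + 31 = 32

32


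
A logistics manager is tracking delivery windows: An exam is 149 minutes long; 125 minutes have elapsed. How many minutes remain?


Total budget: 149 minutes
Time used: 125 minutes
Remaining: 149 - 125 = 24 minutes
Percent used: 83.9%
Percent remaining: 16.1%

24


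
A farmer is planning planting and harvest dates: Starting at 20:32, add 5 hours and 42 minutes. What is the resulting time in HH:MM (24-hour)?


Start time: 20:32
Adding: 5 hours 42 minutes
Minutes: 32 + 42 = 74
Minute overflow: 74 >= 60, so carry 1 hour, minutes = 14
Hours: 20 + 5 + 1 = 26
Hour wraparound: 26 mod 24 = 2
Result: 02:14

02:14


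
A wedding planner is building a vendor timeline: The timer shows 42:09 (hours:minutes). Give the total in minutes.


Hours: 42
Minutes: 9
Convert hours to minutes: 42 x 60 = 2520
Add remaining minutes: 2520 + 9 = 2529

2529


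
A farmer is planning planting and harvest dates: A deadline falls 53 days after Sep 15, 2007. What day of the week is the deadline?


Start: 2007-09-15 (Saturday)
Step 1 - find target date: add 53 days
  2007-09-15 + 53 days = 2007-11-07
Step 2 - day of week:
  53 mod 7 = 4
  Saturday + 4 days -> Wednesday
Result: Wednesday (2007-11-07)

Wednesday


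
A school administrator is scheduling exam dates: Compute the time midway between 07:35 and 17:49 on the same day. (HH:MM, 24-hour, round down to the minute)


Start time: 07:35 = 455 minutes from midnight
End time: 17:49 = 1069 minutes from midnight
Sum: 455 + 1069 = 1524
Midpoint: 1524 / 2 = 762 minutes
Convert: 762 / 60 = 12 hours, 42 minutes
Result: 12:42

12:42


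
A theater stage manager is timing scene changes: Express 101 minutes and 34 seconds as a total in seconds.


Minutes: 101
Seconds: 34
Convert minutes to seconds: 101 x 60 = 6060
Add remaining seconds: 6060 + 34 = 6094

6094


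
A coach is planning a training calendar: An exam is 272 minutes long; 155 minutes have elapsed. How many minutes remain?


Total budget: 272 minutes
Time used: 155 minutes
Remaining: 272 - 155 = 117 minutes
Percent used: 57.0%
Percent remaining: 43.0%

117


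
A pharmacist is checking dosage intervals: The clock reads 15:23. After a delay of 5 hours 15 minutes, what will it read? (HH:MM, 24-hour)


Start time: 15:23
Adding: 5 hours 15 minutes
Minutes: 23 + 15 = 38
Hours: 15 + 5 + 0 = 20
Result: 20:38

20:38


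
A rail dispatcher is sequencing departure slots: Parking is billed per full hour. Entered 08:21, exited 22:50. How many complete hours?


Start: 08:21
End: 22:50
Hour difference: 22 - 8 = 14 hours
Minute difference: 50 - 21 = 29 minutes
Total minutes: 869
Complete hours: 869 / 60 = 14 (remainder 29)

14


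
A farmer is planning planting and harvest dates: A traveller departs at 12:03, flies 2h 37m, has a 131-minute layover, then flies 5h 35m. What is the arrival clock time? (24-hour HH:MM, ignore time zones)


Depart: 12:03
Leg 1: +157 min -> 14:40
Layover: +131 min -> 16:51
Leg 2: +335 min -> 22:26
Total travel: 623 minutes = 10h 23m
Arrival: 22:26

22:26


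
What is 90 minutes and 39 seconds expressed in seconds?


Minutes: 90
Extra seconds: 39
Seconds per minute: 60
Minutes to seconds: 90 x 60 = 5400
Total: 5400 + 39 = 5439

5439


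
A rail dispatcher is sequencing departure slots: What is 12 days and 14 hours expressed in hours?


Days: 12
Extra hours: 14
Hours per day: 24
Days to hours: 12 x 24 = 288
Total: 288 + 14 = 302

302


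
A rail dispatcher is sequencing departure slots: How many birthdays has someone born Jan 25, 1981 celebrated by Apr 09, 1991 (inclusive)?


Birth: 1981-01-25
Reference: 1991-04-09
Year difference: 1991 - 1981 = 10
Has birthday (01-25) occurred by 04-09? Yes
Age in full years: 10

10


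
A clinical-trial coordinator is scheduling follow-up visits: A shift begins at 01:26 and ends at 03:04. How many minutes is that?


Start time: 01:26 = 86 minutes from midnight
End time: 03:04 = 184 minutes from midnight
Difference: 184 - 86 = 98 minutes
That is 1 hours and 38 minutes

98


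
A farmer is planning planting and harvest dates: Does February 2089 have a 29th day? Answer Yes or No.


Year: 2089
Divisible by 4? 2089 / 4 = 522.25 -> No
Not divisible by 4, so NOT a leap year

No


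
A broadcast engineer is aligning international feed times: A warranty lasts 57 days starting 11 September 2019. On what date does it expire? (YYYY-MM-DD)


Start: 2019-09-11
Adding 57 days
Days remaining in September: 19
After September: 38 days still to add
October 2019: 31 days, 7 remaining
November 2019 has 30 days, need 7
Result: 2019-11-07

2019-11-07


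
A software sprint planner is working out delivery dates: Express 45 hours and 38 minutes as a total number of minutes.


Hours: 45
Extra minutes: 38
Minutes per hour: 60
Hours to minutes: 45 x 60 = 2700
Total: 2700 + 38 = 2738

2738


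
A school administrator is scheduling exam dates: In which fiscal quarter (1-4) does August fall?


Month: August (month 8)
Q1: January-March (months 1-3)
Q2: April-June (months 4-6)
Q3: July-September (months 7-9)
Q4: October-December (months 10-12)
Month 8 falls in Q3

3


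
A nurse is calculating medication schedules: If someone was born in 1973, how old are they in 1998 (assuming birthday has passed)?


Birth year: 1973
Current year: 1998
Age = current year - birth year
Age = 1998 - 1973 = 25

25


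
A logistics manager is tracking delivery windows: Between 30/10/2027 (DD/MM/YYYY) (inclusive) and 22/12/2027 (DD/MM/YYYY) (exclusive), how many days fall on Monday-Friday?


Start: 2027-10-30 (Saturday)
End (exclusive): 2027-12-22 (Wednesday)
Total calendar days: 53
Full weeks: 53 // 7 = 7 -> 35 weekdays
Remaining 4 days starting on Saturday:
  Sat(-), Sun(-), Mon(w), Tue(w) -> 2 weekdays
Total business days: 35 + 2 = 37

37


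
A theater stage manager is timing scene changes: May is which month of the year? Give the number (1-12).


Calendar month order:
4. April
5. May <--
6. June
May is month number 5

5


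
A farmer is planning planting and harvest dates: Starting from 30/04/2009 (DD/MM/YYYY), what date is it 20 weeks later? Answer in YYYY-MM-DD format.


Start: 2009-04-30
Weeks to add: 20
Convert to days: 20 x 7 = 140 days
Add 140 days to 2009-04-30
Result: 2009-09-17

2009-09-17


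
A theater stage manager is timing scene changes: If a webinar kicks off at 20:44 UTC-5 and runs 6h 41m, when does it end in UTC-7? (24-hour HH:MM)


Start: 20:44 in UTC-5
Step 1 - add duration:
  minutes: 44 + 41 = 85 (carry 1h)
  hours: 20 + 6 + 1 = 27
  end in UTC-5: 03:25
Step 2 - convert UTC-5 -> UTC-7:
  offset difference: -7 - (-5) = -2 hours
  3 + (-2) = 1 -> mod 24 = 1
Result: 01:25 in UTC-7

01:25


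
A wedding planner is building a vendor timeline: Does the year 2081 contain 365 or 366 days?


Year: 2081
Check leap year rules:
Divisible by 4? No
2081 is not a leap year
Days: 365

365


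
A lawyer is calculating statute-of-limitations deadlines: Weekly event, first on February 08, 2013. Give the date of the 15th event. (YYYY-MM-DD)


First occurrence: 2013-02-08 (occurrence 1)
Each occurrence is 7 days after the previous.
Occurrence 15 is 14 weeks after the first.
14 weeks = 98 days
2013-02-08 + 98 days = 2013-05-17

2013-05-17


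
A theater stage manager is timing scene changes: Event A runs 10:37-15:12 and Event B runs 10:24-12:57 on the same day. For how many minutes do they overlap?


Interval A: [637, 912] minutes from midnight
Interval B: [624, 777] minutes from midnight
Overlap start = max(637, 624) = 637
Overlap end = min(912, 777) = 777
Overlap = 777 - 637 = 140 minutes

140


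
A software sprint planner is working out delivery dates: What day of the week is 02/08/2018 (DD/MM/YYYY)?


Date: 2018-08-02
January 1, 2018 is a Monday
Day of year: 214
Offset from Jan 1: 213 days
213 mod 7 = 3
Result: Thursday

Thursday


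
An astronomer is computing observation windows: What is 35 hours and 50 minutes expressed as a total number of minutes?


Hours: 35
Minutes: 50
Convert hours to minutes: 35 x 60 = 2100
Add remaining minutes: 2100 + 50 = 2150

2150


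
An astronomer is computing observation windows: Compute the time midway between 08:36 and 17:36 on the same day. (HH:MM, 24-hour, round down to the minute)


Start time: 08:36 = 516 minutes from midnight
End time: 17:36 = 1056 minutes from midnight
Sum: 516 + 1056 = 1572
Midpoint: 1572 / 2 = 786 minutes
Convert: 786 / 60 = 13 hours, 6 minutes
Result: 13:06

13:06


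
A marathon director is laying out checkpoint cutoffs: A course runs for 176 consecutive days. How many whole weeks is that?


Total days: 176
Days per week: 7
Division: 176 / 7 = 25 remainder 1
Complete weeks: 25
Remaining days: 1

25


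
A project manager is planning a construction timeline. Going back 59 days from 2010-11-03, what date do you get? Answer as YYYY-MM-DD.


Start: 2010-11-03
Subtracting 59 days
Days already passed in November: 3
After going back through November: 56 more days to subtract
October 2010: 31 days, 25 remaining
September 2010 has 30 days, need 25
Result: 2010-09-05

2010-09-05


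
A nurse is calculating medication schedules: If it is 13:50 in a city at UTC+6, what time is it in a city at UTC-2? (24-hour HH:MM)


Local time: 13:50 at UTC+6 (offset 6h)
Target zone: UTC-2 (offset -2h)
Difference: -2 - (6) = -8 hours
Calculation: 13 + (-8) = 5
Result: 05:50

05:50


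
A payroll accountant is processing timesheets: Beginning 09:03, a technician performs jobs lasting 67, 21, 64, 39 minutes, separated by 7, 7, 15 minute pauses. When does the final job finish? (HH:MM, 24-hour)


Start: 09:03 = 543 min from midnight
  after task 1 (67 min): 10:10
  after break (7 min): 10:17
  after task 2 (21 min): 10:38
  after break (7 min): 10:45
  after task 3 (64 min): 11:49
  after break (15 min): 12:04
  after task 4 (39 min): 12:43
Total elapsed: 220 minutes
End time: 12:43

12:43


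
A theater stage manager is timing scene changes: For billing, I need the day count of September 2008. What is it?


Month: September
Year: 2008
September is a 30-day month
Total: 30 days

30


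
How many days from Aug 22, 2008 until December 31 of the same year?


Start: August 22, 2008
End: December 31, 2008
Days left in August: 9
September: 30
October: 31
November: 30
December: 31
Sum of remaining months: 122
Total: 9 + 122 = 131

131


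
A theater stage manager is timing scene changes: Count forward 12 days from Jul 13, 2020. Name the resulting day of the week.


Start: 2020-07-13 (Monday)
Step 1 - find target date: add 12 days
  2020-07-13 + 12 days = 2020-07-25
Step 2 - day of week:
  12 mod 7 = 5
  Monday + 5 days -> Saturday
Result: Saturday (2020-07-25)

Saturday


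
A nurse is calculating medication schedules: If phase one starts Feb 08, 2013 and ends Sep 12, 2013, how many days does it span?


Start date: 2013-02-08
End date: 2013-09-12
Feb 2013: +21 days
Mar 2013: +31 days
Apr 2013: +30 days
... (5 more months)
Total: 216 days

216


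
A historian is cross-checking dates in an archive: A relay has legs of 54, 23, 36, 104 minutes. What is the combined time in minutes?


Durations: 54, 23, 36, 104
Running sum: 54
+ 23 = 77
+ 36 = 113
+ 104 = 217
Total duration: 217 minutes
That is 3 hours and 37 minutes

217


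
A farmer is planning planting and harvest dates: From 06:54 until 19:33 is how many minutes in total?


Start time: 06:54 = 414 minutes from midnight
End time: 19:33 = 1173 minutes from midnight
Difference: 1173 - 414 = 759 minutes
That is 12 hours and 39 minutes

759


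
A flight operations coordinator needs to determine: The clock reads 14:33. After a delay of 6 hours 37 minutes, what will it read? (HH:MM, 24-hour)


Start time: 14:33
Adding: 6 hours 37 minutes
Minutes: 33 + 37 = 70
Minute overflow: 70 >= 60, so carry 1 hour, minutes = 10
Hours: 14 + 6 + 1 = 21
Result: 21:10

21:10


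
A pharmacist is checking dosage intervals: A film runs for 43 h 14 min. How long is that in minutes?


Hours: 43
Minutes: 14
Convert hours to minutes: 43 x 60 = 2580
Add remaining minutes: 2580 + 14 = 2594

2594


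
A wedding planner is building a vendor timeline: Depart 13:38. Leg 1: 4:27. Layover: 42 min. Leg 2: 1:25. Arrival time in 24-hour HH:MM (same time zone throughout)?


Depart: 13:38
Leg 1: +267 min -> 18:05
Layover: +42 min -> 18:47
Leg 2: +85 min -> 20:12
Total travel: 394 minutes = 6h 34m
Arrival: 20:12

20:12


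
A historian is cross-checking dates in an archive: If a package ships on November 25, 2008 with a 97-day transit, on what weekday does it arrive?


Start: 2008-11-25 (Tuesday)
Step 1 - find target date: add 97 days
  2008-11-25 + 97 days = 2009-03-02
Step 2 - day of week:
  97 mod 7 = 6
  Tuesday + 6 days -> Monday
Result: Monday (2009-03-02)

Monday


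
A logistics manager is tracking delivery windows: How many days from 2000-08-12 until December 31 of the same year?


Start: August 12, 2000
End: December 31, 2000
Days left in August: 19
September: 30
October: 31
November: 30
December: 31
Sum of remaining months: 122
Total: 19 + 122 = 141

141


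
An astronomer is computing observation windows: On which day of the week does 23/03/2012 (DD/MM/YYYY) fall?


Date: 2012-03-23
January 1, 2012 is a Sunday
Day of year: 83
Offset from Jan 1: 82 days
82 mod 7 = 5
Result: Friday

Friday


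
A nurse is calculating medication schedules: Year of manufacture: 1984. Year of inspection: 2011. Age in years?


Birth year: 1984
Current year: 2011
Age = current year - birth year
Age = 2011 - 1984 = 27

27


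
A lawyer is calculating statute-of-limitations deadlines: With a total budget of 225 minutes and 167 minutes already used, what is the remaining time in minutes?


Total budget: 225 minutes
Time used: 167 minutes
Remaining: 225 - 167 = 58 minutes
Percent used: 74.2%
Percent remaining: 25.8%

58


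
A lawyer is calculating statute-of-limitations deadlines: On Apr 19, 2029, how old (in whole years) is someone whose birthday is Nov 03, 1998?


Birth: 1998-11-03
Reference: 2029-04-19
Year difference: 2029 - 1998 = 31
Has birthday (11-03) occurred by 04-19? No
Birthday not yet reached this year -> subtract 1
Age in full years: 30

30


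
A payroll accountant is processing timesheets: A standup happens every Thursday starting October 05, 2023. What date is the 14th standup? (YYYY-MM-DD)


First occurrence: 2023-10-05 (occurrence 1)
Each occurrence is 7 days after the previous.
Occurrence 14 is 13 weeks after the first.
13 weeks = 91 days
2023-10-05 + 91 days = 2024-01-04

2024-01-04


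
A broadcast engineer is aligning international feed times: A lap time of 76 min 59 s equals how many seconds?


Minutes: 76
Seconds: 59
Convert minutes to seconds: 76 x 60 = 4560
Add remaining seconds: 4560 + 59 = 4619

4619


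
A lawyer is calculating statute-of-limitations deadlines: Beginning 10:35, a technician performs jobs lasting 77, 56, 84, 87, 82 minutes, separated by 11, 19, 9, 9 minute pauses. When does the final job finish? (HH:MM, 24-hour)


Start: 10:35 = 635 min from midnight
  after task 1 (77 min): 11:52
  after break (11 min): 12:03
  after task 2 (56 min): 12:59
  after break (19 min): 13:18
  after task 3 (84 min): 14:42
  after break (9 min): 14:51
  after task 4 (87 min): 16:18
  after break (9 min): 16:27
  after task 5 (82 min): 17:49
Total elapsed: 434 minutes
End time: 17:49

17:49


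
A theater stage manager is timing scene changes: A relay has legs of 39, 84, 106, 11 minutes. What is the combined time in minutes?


Durations: 39, 84, 106, 11
Running sum: 39
+ 84 = 123
+ 106 = 229
+ 11 = 240
Total duration: 240 minutes
That is 4 hours and 0 minutes

240


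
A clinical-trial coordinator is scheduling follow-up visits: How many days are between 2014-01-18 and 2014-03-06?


Start date: 2014-01-18
End date: 2014-03-06
Jan 2014: +14 days
Feb 2014: +28 days
Mar 2014: +5 days
Total: 47 days

47


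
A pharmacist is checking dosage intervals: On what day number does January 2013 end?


Month: January
Year: 2013
January is a 31-day month
Total: 31 days

31


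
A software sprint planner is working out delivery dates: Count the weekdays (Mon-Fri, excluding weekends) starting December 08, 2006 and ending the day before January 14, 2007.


Start: 2006-12-08 (Friday)
End (exclusive): 2007-01-14 (Sunday)
Total calendar days: 37
Full weeks: 37 // 7 = 5 -> 25 weekdays
Remaining 2 days starting on Friday:
  Fri(w), Sat(-) -> 1 weekdays
Total business days: 25 + 1 = 26

26


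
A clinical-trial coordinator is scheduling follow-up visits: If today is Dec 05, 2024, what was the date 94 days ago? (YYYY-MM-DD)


Start: 2024-12-05
Subtracting 94 days
Days already passed in December: 5
After going back through December: 89 more days to subtract
November 2024: 30 days, 59 remaining
October 2024: 31 days, 28 remaining
September 2024 has 30 days, need 28
Result: 2024-09-02

2024-09-02


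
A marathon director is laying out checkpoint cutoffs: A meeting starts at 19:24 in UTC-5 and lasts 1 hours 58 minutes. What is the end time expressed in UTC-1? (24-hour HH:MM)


Start: 19:24 in UTC-5
Step 1 - add duration:
  minutes: 24 + 58 = 82 (carry 1h)
  hours: 19 + 1 + 1 = 21
  end in UTC-5: 21:22
Step 2 - convert UTC-5 -> UTC-1:
  offset difference: -1 - (-5) = 4 hours
  21 + (4) = 25 -> mod 24 = 1
Result: 01:22 in UTC-1

01:22


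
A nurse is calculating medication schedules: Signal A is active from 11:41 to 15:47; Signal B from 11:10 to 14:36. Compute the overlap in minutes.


Interval A: [701, 947] minutes from midnight
Interval B: [670, 876] minutes from midnight
Overlap start = max(701, 670) = 701
Overlap end = min(947, 876) = 876
Overlap = 876 - 701 = 175 minutes

175


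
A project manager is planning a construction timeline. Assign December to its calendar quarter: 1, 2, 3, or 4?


Month: December (month 12)
Q1: January-March (months 1-3)
Q2: April-June (months 4-6)
Q3: July-September (months 7-9)
Q4: October-December (months 10-12)
Month 12 falls in Q4

4


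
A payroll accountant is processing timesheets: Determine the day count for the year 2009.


Year: 2009
Check leap year rules:
Divisible by 4? No
2009 is not a leap year
Days: 365

365


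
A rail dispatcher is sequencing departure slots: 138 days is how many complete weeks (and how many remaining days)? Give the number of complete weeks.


Total days: 138
Days per week: 7
Division: 138 / 7 = 19 remainder 5
Complete weeks: 19
Remaining days: 5

19


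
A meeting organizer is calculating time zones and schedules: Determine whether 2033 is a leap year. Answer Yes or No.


Year: 2033
Divisible by 4? 2033 / 4 = 508.25 -> No
Not divisible by 4, so NOT a leap year

No


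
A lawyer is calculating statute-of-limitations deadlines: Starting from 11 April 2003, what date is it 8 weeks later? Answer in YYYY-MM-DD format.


Start: 2003-04-11
Weeks to add: 8
Convert to days: 8 x 7 = 56 days
Add 56 days to 2003-04-11
Result: 2003-06-06

2003-06-06


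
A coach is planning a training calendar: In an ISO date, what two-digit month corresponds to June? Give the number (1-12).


Calendar month order:
5. May
6. June <--
7. July
June is month number 6

6


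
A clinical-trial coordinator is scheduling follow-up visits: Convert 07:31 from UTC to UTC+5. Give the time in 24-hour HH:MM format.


Local time: 07:31 at UTC (offset 0h)
Target zone: UTC+5 (offset 5h)
Difference: 5 - (0) = 5 hours
Calculation: 7 + (5) = 12
Result: 12:31

12:31


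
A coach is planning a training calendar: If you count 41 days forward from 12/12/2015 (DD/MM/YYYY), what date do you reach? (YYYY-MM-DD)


Start: 2015-12-12
Adding 41 days
Days remaining in December: 19
After December: 22 days still to add
January 2016 has 31 days, need 22
Result: 2016-01-22

2016-01-22


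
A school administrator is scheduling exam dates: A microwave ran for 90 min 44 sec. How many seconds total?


Minutes: 90
Extra seconds: 44
Seconds per minute: 60
Minutes to seconds: 90 x 60 = 5400
Total: 5400 + 44 = 5444

5444


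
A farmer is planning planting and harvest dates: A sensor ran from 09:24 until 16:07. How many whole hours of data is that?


Start: 09:24
End: 16:07
Hour difference: 16 - 9 = 7 hours
Minute difference: 7 - 24 = -17 minutes
Total minutes: 403
Complete hours: 403 / 60 = 6 (remainder 43)

6


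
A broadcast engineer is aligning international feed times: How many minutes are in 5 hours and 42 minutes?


Hours: 5
Extra minutes: 42
Minutes per hour: 60
Hours to minutes: 5 x 60 = 300
Total: 300 + 42 = 342

342


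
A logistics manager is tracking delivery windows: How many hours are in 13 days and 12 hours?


Days: 13
Extra hours: 12
Hours per day: 24
Days to hours: 13 x 24 = 312
Total: 312 + 12 = 324

324


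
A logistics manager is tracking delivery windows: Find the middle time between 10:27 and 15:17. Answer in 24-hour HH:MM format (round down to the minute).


Start time: 10:27 = 627 minutes from midnight
End time: 15:17 = 917 minutes from midnight
Sum: 627 + 917 = 1544
Midpoint: 1544 / 2 = 772 minutes
Convert: 772 / 60 = 12 hours, 52 minutes
Result: 12:52

12:52


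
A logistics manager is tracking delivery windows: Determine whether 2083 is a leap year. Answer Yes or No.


Year: 2083
Divisible by 4? 2083 / 4 = 520.75 -> No
Not divisible by 4, so NOT a leap year

No


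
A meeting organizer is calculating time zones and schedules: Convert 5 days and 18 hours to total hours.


Days: 5
Extra hours: 18
Hours per day: 24
Days to hours: 5 x 24 = 120
Total: 120 + 18 = 138

138


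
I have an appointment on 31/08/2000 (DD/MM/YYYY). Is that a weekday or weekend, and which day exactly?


Date: 2000-08-31
January 1, 2000 is a Saturday
Day of year: 244
Offset from Jan 1: 243 days
243 mod 7 = 5
Result: Thursday

Thursday


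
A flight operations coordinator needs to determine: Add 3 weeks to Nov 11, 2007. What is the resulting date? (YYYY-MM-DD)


Start: 2007-11-11
Weeks to add: 3
Convert to days: 3 x 7 = 21 days
Add 21 days to 2007-11-11
Result: 2007-12-02

2007-12-02


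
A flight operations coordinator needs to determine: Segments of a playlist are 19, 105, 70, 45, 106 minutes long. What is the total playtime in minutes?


Durations: 19, 105, 70, 45, 106
Running sum: 19
+ 105 = 124
+ 70 = 194
+ 45 = 239
+ 106 = 345
Total duration: 345 minutes
That is 5 hours and 45 minutes

345


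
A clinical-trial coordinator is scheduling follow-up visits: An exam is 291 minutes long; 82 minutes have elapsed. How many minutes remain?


Total budget: 291 minutes
Time used: 82 minutes
Remaining: 291 - 82 = 209 minutes
Percent used: 28.2%
Percent remaining: 71.8%

209


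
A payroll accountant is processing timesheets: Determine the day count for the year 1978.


Year: 1978
Check leap year rules:
Divisible by 4? No
1978 is not a leap year
Days: 365

365
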